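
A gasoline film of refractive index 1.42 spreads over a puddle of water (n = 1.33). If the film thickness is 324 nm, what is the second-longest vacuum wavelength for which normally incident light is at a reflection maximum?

613 nm

Top surface (1.0 → 1.42): reflection off a higher-index medium gives a half-wave phase shift.
At the lower boundary (n = 1.42 to n = 1.33) the reflected ray undergoes no phase shift.
Exactly one π shift → a net half-wave offset.
For bright reflection here: 2 n t = (m + ½) λ.
λ = 2 n t / (m + ½). The second-longest wavelength is m = 1: λ = 2 × 1.42 × 324 / 1.50 = 613 nm.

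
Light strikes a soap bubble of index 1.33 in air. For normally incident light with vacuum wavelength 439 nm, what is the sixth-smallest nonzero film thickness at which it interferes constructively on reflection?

At the upper boundary (n = 1.0 to n = 1.33) the reflected ray undergoes a half-wave phase shift.
Bottom surface (1.33 → 1.0): reflection off a lower-index medium gives no phase shift.
The two reflections differ by half a wavelength.
For bright reflection here: 2 n t = (m + ½) λ.
The sixth-smallest nonzero thickness corresponds to m = 5: t = (m + ½) λ / (2 n) = 5.50 × 439 / (2 × 1.33) = 908 nm.

908 nm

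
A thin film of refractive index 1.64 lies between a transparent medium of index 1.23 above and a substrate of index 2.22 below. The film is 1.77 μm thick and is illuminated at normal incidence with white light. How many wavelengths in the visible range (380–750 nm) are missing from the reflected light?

7

Top surface (1.23 → 1.64): reflection off a higher-index medium gives a half-wave phase shift.
Bottom surface (1.64 → 2.22): reflection off a higher-index medium gives a half-wave phase shift.
The two reflections carry the same phase change, so no net offset.
For minimum reflection here: 2 n t = (m + ½) λ.
λ = 2 n t / (m + ½) = 5806 / (m + ½) nm.
m=7: 774 nm (IR); m=8: 683 nm (visible); m=9: 611 nm (visible); m=10: 553 nm (visible); m=11: 505 nm (visible); m=12: 464 nm (visible); m=13: 430 nm (visible); m=14: 400 nm (visible); m=15: 375 nm (UV).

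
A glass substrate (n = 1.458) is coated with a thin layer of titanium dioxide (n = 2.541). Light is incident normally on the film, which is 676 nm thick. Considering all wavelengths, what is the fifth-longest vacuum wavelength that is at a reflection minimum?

687 nm

Top surface (1.0 → 2.541): reflection off a higher-index medium gives a half-wave phase shift.
Ray reflecting at the bottom interface goes from n = 2.541 toward n = 1.458: no phase shift.
Net: one phase inversion between the two reflected rays.
So the condition for destructive reflection is 2 n t = m λ.
λ = 2 n t / m. The fifth-longest wavelength is m = 5: λ = 2 × 2.541 × 676 / 5.00 = 687 nm.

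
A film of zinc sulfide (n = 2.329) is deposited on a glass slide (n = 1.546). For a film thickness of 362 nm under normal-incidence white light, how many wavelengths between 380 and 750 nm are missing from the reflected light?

Ray reflecting at the top interface goes from n = 1.0 toward n = 2.329: a half-wave phase shift.
At the lower boundary (n = 2.329 to n = 1.546) the reflected ray undergoes no phase shift.
Exactly one π shift → a net half-wave offset.
With one net inversion, destructive interference in reflection requires 2 n t = m λ.
λ = 2 n t / m = 1686 / m nm.
m=2: 843 nm (IR); m=3: 562 nm (visible); m=4: 422 nm (visible); m=5: 337 nm (UV).

2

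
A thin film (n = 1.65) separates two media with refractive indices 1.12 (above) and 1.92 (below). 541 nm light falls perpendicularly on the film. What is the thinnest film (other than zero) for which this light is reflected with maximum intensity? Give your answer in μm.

0.164 μm

At the upper boundary (n = 1.12 to n = 1.65) the reflected ray undergoes a half-wave phase shift.
Ray reflecting at the bottom interface goes from n = 1.65 toward n = 1.92: a half-wave phase shift.
Net: no relative phase inversion (both shifts match).
With no net inversion, constructive interference in reflection requires 2 n t = m λ.
Minimum nonzero at m = 1: t = λ / (2 n) = 541 / (2 × 1.65) = 164 nm.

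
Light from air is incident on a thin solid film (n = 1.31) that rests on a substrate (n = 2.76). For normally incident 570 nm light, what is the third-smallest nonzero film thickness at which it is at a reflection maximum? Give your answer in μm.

0.653 μm

Top surface (1.0 → 1.31): reflection off a higher-index medium gives a half-wave phase shift.
Ray reflecting at the bottom interface goes from n = 1.31 toward n = 2.76: a half-wave phase shift.
The two reflections carry the same phase change, so no net offset.
For bright reflection here: 2 n t = m λ.
The third-smallest nonzero thickness corresponds to m = 3: t = m λ / (2 n) = 3.00 × 570 / (2 × 1.31) = 653 nm.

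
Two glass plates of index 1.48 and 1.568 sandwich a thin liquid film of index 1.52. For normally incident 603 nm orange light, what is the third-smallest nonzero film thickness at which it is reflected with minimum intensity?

496 nm

At the upper boundary (n = 1.48 to n = 1.52) the reflected ray undergoes a half-wave phase shift.
Bottom surface (1.52 → 1.568): reflection off a higher-index medium gives a half-wave phase shift.
Net: no relative phase inversion (both shifts match).
With no net inversion, destructive interference in reflection requires 2 n t = (m + ½) λ.
The third-smallest nonzero thickness corresponds to m = 2: t = (m + ½) λ / (2 n) = 2.50 × 603 / (2 × 1.52) = 496 nm.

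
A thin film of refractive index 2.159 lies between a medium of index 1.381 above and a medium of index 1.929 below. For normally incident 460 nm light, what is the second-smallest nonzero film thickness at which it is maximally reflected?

Ray reflecting at the top interface goes from n = 1.381 toward n = 2.159: a half-wave phase shift.
At the lower boundary (n = 2.159 to n = 1.929) the reflected ray undergoes no phase shift.
Exactly one π shift → a net half-wave offset.
With one net inversion, constructive interference in reflection requires 2 n t = (m + ½) λ.
The second-smallest nonzero thickness corresponds to m = 1: t = (m + ½) λ / (2 n) = 1.50 × 460 / (2 × 2.159) = 160 nm.

160 nm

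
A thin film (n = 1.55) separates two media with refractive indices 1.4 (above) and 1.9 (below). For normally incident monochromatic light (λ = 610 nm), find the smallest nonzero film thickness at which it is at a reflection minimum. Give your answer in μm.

Ray reflecting at the top interface goes from n = 1.4 toward n = 1.55: a half-wave phase shift.
At the lower boundary (n = 1.55 to n = 1.9) the reflected ray undergoes a half-wave phase shift.
The two reflections carry the same phase change, so no net offset.
For minimum reflection here: 2 n t = (m + ½) λ.
Minimum at m = 0: t = λ / (4 n) = 610 / (4 × 1.55) = 98.4 nm.

0.0984 μm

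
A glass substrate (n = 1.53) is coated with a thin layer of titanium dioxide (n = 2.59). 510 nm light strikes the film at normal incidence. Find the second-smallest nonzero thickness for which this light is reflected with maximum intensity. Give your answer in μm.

At the upper boundary (n = 1.0 to n = 2.59) the reflected ray undergoes a half-wave phase shift.
Ray reflecting at the bottom interface goes from n = 2.59 toward n = 1.53: no phase shift.
The two reflections differ by half a wavelength.
So the condition for constructive reflection is 2 n t = (m + ½) λ.
The second-smallest nonzero thickness corresponds to m = 1: t = (m + ½) λ / (2 n) = 1.50 × 510 / (2 × 2.59) = 148 nm.

0.148 μm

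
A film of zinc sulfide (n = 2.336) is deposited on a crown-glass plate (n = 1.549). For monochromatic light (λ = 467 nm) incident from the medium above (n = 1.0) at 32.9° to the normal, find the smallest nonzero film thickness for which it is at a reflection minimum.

At the upper boundary (n = 1.0 to n = 2.336) the reflected ray undergoes a half-wave phase shift.
At the lower boundary (n = 2.336 to n = 1.549) the reflected ray undergoes no phase shift.
The two reflections differ by half a wavelength.
For dark reflection here: 2 n t cos θ_r = m λ.
Snell's law: 1.0 sin 32.9° = 2.336 sin θ_r → sin θ_r = 0.233, cos θ_r = 0.973.
Minimum nonzero at m = 1: t = λ / (2 n cos θ_r) = 467 / (2 × 2.336 × 0.973) = 103 nm.

103 nm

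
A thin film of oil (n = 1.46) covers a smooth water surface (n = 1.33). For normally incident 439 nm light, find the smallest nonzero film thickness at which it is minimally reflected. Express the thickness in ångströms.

At the upper boundary (n = 1.0 to n = 1.46) the reflected ray undergoes a half-wave phase shift.
At the lower boundary (n = 1.46 to n = 1.33) the reflected ray undergoes no phase shift.
Exactly one π shift → a net half-wave offset.
With one net inversion, destructive interference in reflection requires 2 n t = m λ.
Minimum nonzero at m = 1: t = λ / (2 n) = 439 / (2 × 1.46) = 150 nm.

1503 Å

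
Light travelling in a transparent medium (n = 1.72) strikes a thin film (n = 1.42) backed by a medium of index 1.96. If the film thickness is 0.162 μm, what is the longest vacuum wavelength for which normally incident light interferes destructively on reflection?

Ray reflecting at the top interface goes from n = 1.72 toward n = 1.42: no phase shift.
Ray reflecting at the bottom interface goes from n = 1.42 toward n = 1.96: a half-wave phase shift.
The two reflections differ by half a wavelength.
For minimum reflection here: 2 n t = m λ.
λ = 2 n t / m. The longest wavelength is m = 1: λ = 2 × 1.42 × 162 / 1.00 = 460 nm.

460 nm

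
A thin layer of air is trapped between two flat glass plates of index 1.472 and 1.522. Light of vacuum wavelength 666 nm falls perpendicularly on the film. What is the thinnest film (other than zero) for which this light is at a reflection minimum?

At the upper boundary (n = 1.472 to n = 1.0) the reflected ray undergoes no phase shift.
Ray reflecting at the bottom interface goes from n = 1.0 toward n = 1.522: a half-wave phase shift.
The two reflections differ by half a wavelength.
For minimum reflection here: 2 n t = m λ.
Minimum nonzero at m = 1: t = λ / (2 n) = 666 / (2 × 1.0) = 333 nm.

333 nm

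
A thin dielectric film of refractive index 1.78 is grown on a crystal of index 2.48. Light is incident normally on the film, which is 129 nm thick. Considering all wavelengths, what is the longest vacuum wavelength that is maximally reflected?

459 nm

Ray reflecting at the top interface goes from n = 1.0 toward n = 1.78: a half-wave phase shift.
Bottom surface (1.78 → 2.48): reflection off a higher-index medium gives a half-wave phase shift.
Net: no relative phase inversion (both shifts match).
For strong reflection here: 2 n t = m λ.
λ = 2 n t / m. The longest wavelength is m = 1: λ = 2 × 1.78 × 129 / 1.00 = 459 nm.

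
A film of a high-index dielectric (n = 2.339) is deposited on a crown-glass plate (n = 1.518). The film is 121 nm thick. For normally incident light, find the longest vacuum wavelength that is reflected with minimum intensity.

566 nm

At the upper boundary (n = 1.0 to n = 2.339) the reflected ray undergoes a half-wave phase shift.
Ray reflecting at the bottom interface goes from n = 2.339 toward n = 1.518: no phase shift.
Exactly one π shift → a net half-wave offset.
With one net inversion, destructive interference in reflection requires 2 n t = m λ.
λ = 2 n t / m. The longest wavelength is m = 1: λ = 2 × 2.339 × 121 / 1.00 = 566 nm.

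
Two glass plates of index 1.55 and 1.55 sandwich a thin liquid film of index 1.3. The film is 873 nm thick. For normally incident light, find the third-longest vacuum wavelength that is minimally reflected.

Ray reflecting at the top interface goes from n = 1.55 toward n = 1.3: no phase shift.
At the lower boundary (n = 1.3 to n = 1.55) the reflected ray undergoes a half-wave phase shift.
Exactly one π shift → a net half-wave offset.
For dark reflection here: 2 n t = m λ.
λ = 2 n t / m. The third-longest wavelength is m = 3: λ = 2 × 1.3 × 873 / 3.00 = 757 nm.

757 nm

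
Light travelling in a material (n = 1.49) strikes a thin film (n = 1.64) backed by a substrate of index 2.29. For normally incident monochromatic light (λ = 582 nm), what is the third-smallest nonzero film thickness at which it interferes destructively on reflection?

444 nm

Ray reflecting at the top interface goes from n = 1.49 toward n = 1.64: a half-wave phase shift.
At the lower boundary (n = 1.64 to n = 2.29) the reflected ray undergoes a half-wave phase shift.
The two reflections carry the same phase change, so no net offset.
So the condition for destructive reflection is 2 n t = (m + ½) λ.
The third-smallest nonzero thickness corresponds to m = 2: t = (m + ½) λ / (2 n) = 2.50 × 582 / (2 × 1.64) = 444 nm.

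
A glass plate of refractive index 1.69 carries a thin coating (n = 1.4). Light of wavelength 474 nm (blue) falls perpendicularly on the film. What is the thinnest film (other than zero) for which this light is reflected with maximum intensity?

169 nm

Ray reflecting at the top interface goes from n = 1.0 toward n = 1.4: a half-wave phase shift.
At the lower boundary (n = 1.4 to n = 1.69) the reflected ray undergoes a half-wave phase shift.
Zero or two π shifts → no net half-wave offset.
With no net inversion, constructive interference in reflection requires 2 n t = m λ.
Minimum nonzero at m = 1: t = λ / (2 n) = 474 / (2 × 1.4) = 169 nm.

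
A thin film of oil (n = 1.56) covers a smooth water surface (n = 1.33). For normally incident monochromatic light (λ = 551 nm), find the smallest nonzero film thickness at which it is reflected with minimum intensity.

177 nm

Top surface (1.0 → 1.56): reflection off a higher-index medium gives a half-wave phase shift.
At the lower boundary (n = 1.56 to n = 1.33) the reflected ray undergoes no phase shift.
Net: one phase inversion between the two reflected rays.
For minimum reflection here: 2 n t = m λ.
Minimum nonzero at m = 1: t = λ / (2 n) = 551 / (2 × 1.56) = 177 nm.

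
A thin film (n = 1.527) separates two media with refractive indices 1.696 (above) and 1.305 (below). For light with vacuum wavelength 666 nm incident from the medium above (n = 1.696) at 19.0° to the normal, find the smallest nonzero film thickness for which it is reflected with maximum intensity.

Ray reflecting at the top interface goes from n = 1.696 toward n = 1.527: no phase shift.
Ray reflecting at the bottom interface goes from n = 1.527 toward n = 1.305: no phase shift.
The two reflections carry the same phase change, so no net offset.
So the condition for constructive reflection is 2 n t cos θ_r = m λ.
Snell's law: 1.696 sin 19.0° = 1.527 sin θ_r → sin θ_r = 0.362, cos θ_r = 0.932.
Minimum nonzero at m = 1: t = λ / (2 n cos θ_r) = 666 / (2 × 1.527 × 0.932) = 234 nm.

234 nm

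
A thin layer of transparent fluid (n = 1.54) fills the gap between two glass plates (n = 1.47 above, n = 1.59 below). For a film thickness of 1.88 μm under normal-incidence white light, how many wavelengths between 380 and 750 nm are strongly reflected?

8

At the upper boundary (n = 1.47 to n = 1.54) the reflected ray undergoes a half-wave phase shift.
Ray reflecting at the bottom interface goes from n = 1.54 toward n = 1.59: a half-wave phase shift.
The two reflections carry the same phase change, so no net offset.
With no net inversion, constructive interference in reflection requires 2 n t = m λ.
λ = 2 n t / m = 5790 / m nm.
m=7: 827 nm (IR); m=8: 724 nm (visible); m=9: 643 nm (visible); m=10: 579 nm (visible); m=11: 526 nm (visible); m=12: 483 nm (visible); m=13: 445 nm (visible); m=14: 414 nm (visible); m=15: 386 nm (visible); m=16: 362 nm (UV).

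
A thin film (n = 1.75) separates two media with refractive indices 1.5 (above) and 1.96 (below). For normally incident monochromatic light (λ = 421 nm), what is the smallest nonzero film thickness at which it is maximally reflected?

120 nm

Ray reflecting at the top interface goes from n = 1.5 toward n = 1.75: a half-wave phase shift.
Bottom surface (1.75 → 1.96): reflection off a higher-index medium gives a half-wave phase shift.
Zero or two π shifts → no net half-wave offset.
For strong reflection here: 2 n t = m λ.
The smallest nonzero thickness corresponds to m = 1: t = m λ / (2 n) = 1.00 × 421 / (2 × 1.75) = 120 nm.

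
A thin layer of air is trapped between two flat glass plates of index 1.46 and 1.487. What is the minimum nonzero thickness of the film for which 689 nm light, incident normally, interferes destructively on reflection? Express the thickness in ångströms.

3445 Å

At the upper boundary (n = 1.46 to n = 1.0) the reflected ray undergoes no phase shift.
At the lower boundary (n = 1.0 to n = 1.487) the reflected ray undergoes a half-wave phase shift.
Exactly one π shift → a net half-wave offset.
With one net inversion, destructive interference in reflection requires 2 n t = m λ.
Minimum nonzero at m = 1: t = λ / (2 n) = 689 / (2 × 1.0) = 345 nm.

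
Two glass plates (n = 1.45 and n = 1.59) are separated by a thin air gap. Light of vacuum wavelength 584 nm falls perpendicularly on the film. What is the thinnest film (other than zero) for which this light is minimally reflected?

Ray reflecting at the top interface goes from n = 1.45 toward n = 1.0: no phase shift.
Ray reflecting at the bottom interface goes from n = 1.0 toward n = 1.59: a half-wave phase shift.
Exactly one π shift → a net half-wave offset.
For weak reflection here: 2 n t = m λ.
Minimum nonzero at m = 1: t = λ / (2 n) = 584 / (2 × 1.0) = 292 nm.

292 nm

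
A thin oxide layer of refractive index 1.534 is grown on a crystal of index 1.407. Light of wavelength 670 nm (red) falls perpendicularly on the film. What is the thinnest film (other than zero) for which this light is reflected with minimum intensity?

218 nm

Top surface (1.0 → 1.534): reflection off a higher-index medium gives a half-wave phase shift.
At the lower boundary (n = 1.534 to n = 1.407) the reflected ray undergoes no phase shift.
Exactly one π shift → a net half-wave offset.
With one net inversion, destructive interference in reflection requires 2 n t = m λ.
Minimum nonzero at m = 1: t = λ / (2 n) = 670 / (2 × 1.534) = 218 nm.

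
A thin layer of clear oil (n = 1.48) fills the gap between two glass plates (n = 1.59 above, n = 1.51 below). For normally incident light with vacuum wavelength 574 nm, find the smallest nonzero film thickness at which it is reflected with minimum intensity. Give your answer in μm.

0.194 μm

Top surface (1.59 → 1.48): reflection off a lower-index medium gives no phase shift.
Ray reflecting at the bottom interface goes from n = 1.48 toward n = 1.51: a half-wave phase shift.
Exactly one π shift → a net half-wave offset.
So the condition for destructive reflection is 2 n t = m λ.
Minimum nonzero at m = 1: t = λ / (2 n) = 574 / (2 × 1.48) = 194 nm.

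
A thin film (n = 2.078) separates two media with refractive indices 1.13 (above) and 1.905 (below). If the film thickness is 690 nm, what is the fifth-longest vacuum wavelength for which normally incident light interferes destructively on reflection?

574 nm

At the upper boundary (n = 1.13 to n = 2.078) the reflected ray undergoes a half-wave phase shift.
Bottom surface (2.078 → 1.905): reflection off a lower-index medium gives no phase shift.
The two reflections differ by half a wavelength.
With one net inversion, destructive interference in reflection requires 2 n t = m λ.
λ = 2 n t / m. The fifth-longest wavelength is m = 5: λ = 2 × 2.078 × 690 / 5.00 = 574 nm.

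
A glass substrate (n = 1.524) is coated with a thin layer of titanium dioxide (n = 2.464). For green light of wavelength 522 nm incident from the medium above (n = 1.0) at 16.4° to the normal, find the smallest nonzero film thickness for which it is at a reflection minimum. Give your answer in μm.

Top surface (1.0 → 2.464): reflection off a higher-index medium gives a half-wave phase shift.
At the lower boundary (n = 2.464 to n = 1.524) the reflected ray undergoes no phase shift.
Net: one phase inversion between the two reflected rays.
With one net inversion, destructive interference in reflection requires 2 n t cos θ_r = m λ.
Snell's law: 1.0 sin 16.4° = 2.464 sin θ_r → sin θ_r = 0.115, cos θ_r = 0.993.
Minimum nonzero at m = 1: t = λ / (2 n cos θ_r) = 522 / (2 × 2.464 × 0.993) = 107 nm.

0.107 μm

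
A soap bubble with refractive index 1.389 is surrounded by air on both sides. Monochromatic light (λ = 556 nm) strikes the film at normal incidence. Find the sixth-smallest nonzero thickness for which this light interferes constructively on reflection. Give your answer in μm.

At the upper boundary (n = 1.0 to n = 1.389) the reflected ray undergoes a half-wave phase shift.
Bottom surface (1.389 → 1.0): reflection off a lower-index medium gives no phase shift.
Net: one phase inversion between the two reflected rays.
For strong reflection here: 2 n t = (m + ½) λ.
The sixth-smallest nonzero thickness corresponds to m = 5: t = (m + ½) λ / (2 n) = 5.50 × 556 / (2 × 1.389) = 1101 nm.

1.10 μm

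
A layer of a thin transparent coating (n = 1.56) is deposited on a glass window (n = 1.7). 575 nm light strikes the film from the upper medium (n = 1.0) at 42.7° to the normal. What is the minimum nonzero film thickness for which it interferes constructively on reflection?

Top surface (1.0 → 1.56): reflection off a higher-index medium gives a half-wave phase shift.
Ray reflecting at the bottom interface goes from n = 1.56 toward n = 1.7: a half-wave phase shift.
Zero or two π shifts → no net half-wave offset.
For strong reflection here: 2 n t cos θ_r = m λ.
Snell's law: 1.0 sin 42.7° = 1.56 sin θ_r → sin θ_r = 0.435, cos θ_r = 0.901.
Minimum nonzero at m = 1: t = λ / (2 n cos θ_r) = 575 / (2 × 1.56 × 0.901) = 205 nm.

205 nm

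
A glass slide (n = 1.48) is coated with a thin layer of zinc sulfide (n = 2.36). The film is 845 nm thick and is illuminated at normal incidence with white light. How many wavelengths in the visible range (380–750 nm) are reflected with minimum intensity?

Top surface (1.0 → 2.36): reflection off a higher-index medium gives a half-wave phase shift.
Ray reflecting at the bottom interface goes from n = 2.36 toward n = 1.48: no phase shift.
Net: one phase inversion between the two reflected rays.
So the condition for destructive reflection is 2 n t = m λ.
λ = 2 n t / m = 3988 / m nm.
m=5: 798 nm (IR); m=6: 665 nm (visible); m=7: 570 nm (visible); m=8: 499 nm (visible); m=9: 443 nm (visible); m=10: 399 nm (visible); m=11: 363 nm (UV).

5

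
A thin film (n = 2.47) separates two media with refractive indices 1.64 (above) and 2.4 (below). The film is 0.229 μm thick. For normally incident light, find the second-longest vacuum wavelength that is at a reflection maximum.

754 nm

At the upper boundary (n = 1.64 to n = 2.47) the reflected ray undergoes a half-wave phase shift.
Bottom surface (2.47 → 2.4): reflection off a lower-index medium gives no phase shift.
Exactly one π shift → a net half-wave offset.
For maximum reflection here: 2 n t = (m + ½) λ.
λ = 2 n t / (m + ½). The second-longest wavelength is m = 1: λ = 2 × 2.47 × 229 / 1.50 = 754 nm.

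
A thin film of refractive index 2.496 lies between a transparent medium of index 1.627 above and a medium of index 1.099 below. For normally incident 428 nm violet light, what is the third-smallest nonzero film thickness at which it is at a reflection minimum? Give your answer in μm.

0.257 μm

Top surface (1.627 → 2.496): reflection off a higher-index medium gives a half-wave phase shift.
Bottom surface (2.496 → 1.099): reflection off a lower-index medium gives no phase shift.
Exactly one π shift → a net half-wave offset.
With one net inversion, destructive interference in reflection requires 2 n t = m λ.
The third-smallest nonzero thickness corresponds to m = 3: t = m λ / (2 n) = 3.00 × 428 / (2 × 2.496) = 257 nm.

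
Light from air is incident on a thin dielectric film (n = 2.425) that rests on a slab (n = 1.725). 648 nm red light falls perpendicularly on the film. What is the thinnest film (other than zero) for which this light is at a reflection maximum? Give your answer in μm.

Top surface (1.0 → 2.425): reflection off a higher-index medium gives a half-wave phase shift.
Ray reflecting at the bottom interface goes from n = 2.425 toward n = 1.725: no phase shift.
Exactly one π shift → a net half-wave offset.
With one net inversion, constructive interference in reflection requires 2 n t = (m + ½) λ.
Minimum at m = 0: t = λ / (4 n) = 648 / (4 × 2.425) = 66.8 nm.

0.0668 μm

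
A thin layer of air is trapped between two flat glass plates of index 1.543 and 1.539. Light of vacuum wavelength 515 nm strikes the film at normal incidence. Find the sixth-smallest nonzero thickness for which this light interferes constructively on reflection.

1416 nm

Ray reflecting at the top interface goes from n = 1.543 toward n = 1.0: no phase shift.
Ray reflecting at the bottom interface goes from n = 1.0 toward n = 1.539: a half-wave phase shift.
Net: one phase inversion between the two reflected rays.
So the condition for constructive reflection is 2 n t = (m + ½) λ.
The sixth-smallest nonzero thickness corresponds to m = 5: t = (m + ½) λ / (2 n) = 5.50 × 515 / (2 × 1.0) = 1416 nm.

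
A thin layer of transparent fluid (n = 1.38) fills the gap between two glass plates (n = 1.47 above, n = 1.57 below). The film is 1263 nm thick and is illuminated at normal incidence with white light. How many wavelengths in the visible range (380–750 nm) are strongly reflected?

4

Top surface (1.47 → 1.38): reflection off a lower-index medium gives no phase shift.
Ray reflecting at the bottom interface goes from n = 1.38 toward n = 1.57: a half-wave phase shift.
Exactly one π shift → a net half-wave offset.
So the condition for constructive reflection is 2 n t = (m + ½) λ.
λ = 2 n t / (m + ½) = 3486 / (m + ½) nm.
m=4: 775 nm (IR); m=5: 634 nm (visible); m=6: 536 nm (visible); m=7: 465 nm (visible); m=8: 410 nm (visible); m=9: 367 nm (UV).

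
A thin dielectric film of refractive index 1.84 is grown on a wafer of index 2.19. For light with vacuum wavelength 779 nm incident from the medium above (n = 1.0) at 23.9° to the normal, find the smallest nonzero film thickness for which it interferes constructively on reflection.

217 nm

At the upper boundary (n = 1.0 to n = 1.84) the reflected ray undergoes a half-wave phase shift.
At the lower boundary (n = 1.84 to n = 2.19) the reflected ray undergoes a half-wave phase shift.
Net: no relative phase inversion (both shifts match).
For strong reflection here: 2 n t cos θ_r = m λ.
Snell's law: 1.0 sin 23.9° = 1.84 sin θ_r → sin θ_r = 0.220, cos θ_r = 0.975.
Minimum nonzero at m = 1: t = λ / (2 n cos θ_r) = 779 / (2 × 1.84 × 0.975) = 217 nm.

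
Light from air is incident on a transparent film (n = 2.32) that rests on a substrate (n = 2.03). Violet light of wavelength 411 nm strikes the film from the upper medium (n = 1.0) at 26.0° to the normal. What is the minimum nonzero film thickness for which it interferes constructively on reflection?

Ray reflecting at the top interface goes from n = 1.0 toward n = 2.32: a half-wave phase shift.
Ray reflecting at the bottom interface goes from n = 2.32 toward n = 2.03: no phase shift.
Net: one phase inversion between the two reflected rays.
So the condition for constructive reflection is 2 n t cos θ_r = (m + ½) λ.
Snell's law: 1.0 sin 26.0° = 2.32 sin θ_r → sin θ_r = 0.189, cos θ_r = 0.982.
Minimum at m = 0: t = λ / (4 n cos θ_r) = 411 / (4 × 2.32 × 0.982) = 45.1 nm.

45.1 nm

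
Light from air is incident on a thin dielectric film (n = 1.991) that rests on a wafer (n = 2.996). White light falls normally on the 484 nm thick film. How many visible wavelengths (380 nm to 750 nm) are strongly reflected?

3

Top surface (1.0 → 1.991): reflection off a higher-index medium gives a half-wave phase shift.
Bottom surface (1.991 → 2.996): reflection off a higher-index medium gives a half-wave phase shift.
Net: no relative phase inversion (both shifts match).
For bright reflection here: 2 n t = m λ.
λ = 2 n t / m = 1927 / m nm.
m=2: 964 nm (IR); m=3: 642 nm (visible); m=4: 482 nm (visible); m=5: 385 nm (visible); m=6: 321 nm (UV).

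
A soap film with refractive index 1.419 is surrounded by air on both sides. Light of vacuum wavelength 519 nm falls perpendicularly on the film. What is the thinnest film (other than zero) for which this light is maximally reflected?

91.4 nm

At the upper boundary (n = 1.0 to n = 1.419) the reflected ray undergoes a half-wave phase shift.
Ray reflecting at the bottom interface goes from n = 1.419 toward n = 1.0: no phase shift.
Net: one phase inversion between the two reflected rays.
For maximum reflection here: 2 n t = (m + ½) λ.
Minimum at m = 0: t = λ / (4 n) = 519 / (4 × 1.419) = 91.4 nm.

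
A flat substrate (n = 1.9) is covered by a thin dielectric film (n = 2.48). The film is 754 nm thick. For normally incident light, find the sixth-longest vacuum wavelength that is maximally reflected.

680 nm

At the upper boundary (n = 1.0 to n = 2.48) the reflected ray undergoes a half-wave phase shift.
Bottom surface (2.48 → 1.9): reflection off a lower-index medium gives no phase shift.
Exactly one π shift → a net half-wave offset.
So the condition for constructive reflection is 2 n t = (m + ½) λ.
λ = 2 n t / (m + ½). The sixth-longest wavelength is m = 5: λ = 2 × 2.48 × 754 / 5.50 = 680 nm.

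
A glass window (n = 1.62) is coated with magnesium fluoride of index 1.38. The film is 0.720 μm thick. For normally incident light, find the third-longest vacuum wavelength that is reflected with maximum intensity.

Ray reflecting at the top interface goes from n = 1.0 toward n = 1.38: a half-wave phase shift.
Ray reflecting at the bottom interface goes from n = 1.38 toward n = 1.62: a half-wave phase shift.
Net: no relative phase inversion (both shifts match).
With no net inversion, constructive interference in reflection requires 2 n t = m λ.
λ = 2 n t / m. The third-longest wavelength is m = 3: λ = 2 × 1.38 × 720 / 3.00 = 662 nm.

662 nm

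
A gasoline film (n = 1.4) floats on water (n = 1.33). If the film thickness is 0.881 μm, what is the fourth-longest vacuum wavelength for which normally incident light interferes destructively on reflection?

At the upper boundary (n = 1.0 to n = 1.4) the reflected ray undergoes a half-wave phase shift.
Ray reflecting at the bottom interface goes from n = 1.4 toward n = 1.33: no phase shift.
The two reflections differ by half a wavelength.
For dark reflection here: 2 n t = m λ.
λ = 2 n t / m. The fourth-longest wavelength is m = 4: λ = 2 × 1.4 × 881 / 4.00 = 617 nm.

617 nm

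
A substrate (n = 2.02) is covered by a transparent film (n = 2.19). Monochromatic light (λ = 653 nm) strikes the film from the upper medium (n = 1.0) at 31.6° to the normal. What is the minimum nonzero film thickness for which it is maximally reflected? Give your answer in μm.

At the upper boundary (n = 1.0 to n = 2.19) the reflected ray undergoes a half-wave phase shift.
At the lower boundary (n = 2.19 to n = 2.02) the reflected ray undergoes no phase shift.
Exactly one π shift → a net half-wave offset.
So the condition for constructive reflection is 2 n t cos θ_r = (m + ½) λ.
Snell's law: 1.0 sin 31.6° = 2.19 sin θ_r → sin θ_r = 0.239, cos θ_r = 0.971.
Minimum at m = 0: t = λ / (4 n cos θ_r) = 653 / (4 × 2.19 × 0.971) = 76.8 nm.

0.0768 μm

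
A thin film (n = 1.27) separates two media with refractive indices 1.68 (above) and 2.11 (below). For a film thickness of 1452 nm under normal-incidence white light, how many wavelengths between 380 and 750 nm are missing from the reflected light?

Top surface (1.68 → 1.27): reflection off a lower-index medium gives no phase shift.
Ray reflecting at the bottom interface goes from n = 1.27 toward n = 2.11: a half-wave phase shift.
Net: one phase inversion between the two reflected rays.
For dark reflection here: 2 n t = m λ.
λ = 2 n t / m = 3688 / m nm.
m=4: 922 nm (IR); m=5: 738 nm (visible); m=6: 615 nm (visible); m=7: 527 nm (visible); m=8: 461 nm (visible); m=9: 410 nm (visible); m=10: 369 nm (UV).

5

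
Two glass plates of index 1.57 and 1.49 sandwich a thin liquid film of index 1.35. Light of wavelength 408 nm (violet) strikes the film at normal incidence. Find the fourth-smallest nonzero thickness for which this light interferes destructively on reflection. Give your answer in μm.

0.604 μm

Top surface (1.57 → 1.35): reflection off a lower-index medium gives no phase shift.
Ray reflecting at the bottom interface goes from n = 1.35 toward n = 1.49: a half-wave phase shift.
Exactly one π shift → a net half-wave offset.
With one net inversion, destructive interference in reflection requires 2 n t = m λ.
The fourth-smallest nonzero thickness corresponds to m = 4: t = m λ / (2 n) = 4.00 × 408 / (2 × 1.35) = 604 nm.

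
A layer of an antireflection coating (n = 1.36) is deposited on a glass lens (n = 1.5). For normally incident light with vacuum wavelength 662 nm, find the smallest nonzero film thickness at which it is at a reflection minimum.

Ray reflecting at the top interface goes from n = 1.0 toward n = 1.36: a half-wave phase shift.
Ray reflecting at the bottom interface goes from n = 1.36 toward n = 1.5: a half-wave phase shift.
Net: no relative phase inversion (both shifts match).
So the condition for destructive reflection is 2 n t = (m + ½) λ.
Minimum at m = 0: t = λ / (4 n) = 662 / (4 × 1.36) = 122 nm.

122 nm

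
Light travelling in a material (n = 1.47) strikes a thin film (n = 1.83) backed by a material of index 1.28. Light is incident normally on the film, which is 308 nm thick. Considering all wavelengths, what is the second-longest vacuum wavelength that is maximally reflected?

752 nm

At the upper boundary (n = 1.47 to n = 1.83) the reflected ray undergoes a half-wave phase shift.
Ray reflecting at the bottom interface goes from n = 1.83 toward n = 1.28: no phase shift.
Net: one phase inversion between the two reflected rays.
With one net inversion, constructive interference in reflection requires 2 n t = (m + ½) λ.
λ = 2 n t / (m + ½). The second-longest wavelength is m = 1: λ = 2 × 1.83 × 308 / 1.50 = 752 nm.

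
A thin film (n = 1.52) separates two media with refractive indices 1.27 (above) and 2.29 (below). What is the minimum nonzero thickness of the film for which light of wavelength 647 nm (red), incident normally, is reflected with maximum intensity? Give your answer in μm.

Top surface (1.27 → 1.52): reflection off a higher-index medium gives a half-wave phase shift.
At the lower boundary (n = 1.52 to n = 2.29) the reflected ray undergoes a half-wave phase shift.
The two reflections carry the same phase change, so no net offset.
For strong reflection here: 2 n t = m λ.
Minimum nonzero at m = 1: t = λ / (2 n) = 647 / (2 × 1.52) = 213 nm.

0.213 μm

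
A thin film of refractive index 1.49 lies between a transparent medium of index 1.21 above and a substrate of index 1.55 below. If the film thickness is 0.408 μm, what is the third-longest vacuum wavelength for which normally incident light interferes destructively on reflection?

486 nm

Ray reflecting at the top interface goes from n = 1.21 toward n = 1.49: a half-wave phase shift.
Ray reflecting at the bottom interface goes from n = 1.49 toward n = 1.55: a half-wave phase shift.
Zero or two π shifts → no net half-wave offset.
With no net inversion, destructive interference in reflection requires 2 n t = (m + ½) λ.
λ = 2 n t / (m + ½). The third-longest wavelength is m = 2: λ = 2 × 1.49 × 408 / 2.50 = 486 nm.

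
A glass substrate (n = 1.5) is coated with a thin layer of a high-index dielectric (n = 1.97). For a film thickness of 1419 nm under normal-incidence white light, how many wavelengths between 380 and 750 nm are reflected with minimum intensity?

7

At the upper boundary (n = 1.0 to n = 1.97) the reflected ray undergoes a half-wave phase shift.
Ray reflecting at the bottom interface goes from n = 1.97 toward n = 1.5: no phase shift.
Exactly one π shift → a net half-wave offset.
With one net inversion, destructive interference in reflection requires 2 n t = m λ.
λ = 2 n t / m = 5591 / m nm.
m=7: 799 nm (IR); m=8: 699 nm (visible); m=9: 621 nm (visible); m=10: 559 nm (visible); m=11: 508 nm (visible); m=12: 466 nm (visible); m=13: 430 nm (visible); m=14: 399 nm (visible); m=15: 373 nm (UV).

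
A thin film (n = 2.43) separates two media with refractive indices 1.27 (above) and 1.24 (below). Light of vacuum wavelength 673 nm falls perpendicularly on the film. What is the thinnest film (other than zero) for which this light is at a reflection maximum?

Top surface (1.27 → 2.43): reflection off a higher-index medium gives a half-wave phase shift.
Ray reflecting at the bottom interface goes from n = 2.43 toward n = 1.24: no phase shift.
Exactly one π shift → a net half-wave offset.
With one net inversion, constructive interference in reflection requires 2 n t = (m + ½) λ.
Minimum at m = 0: t = λ / (4 n) = 673 / (4 × 2.43) = 69.2 nm.

69.2 nm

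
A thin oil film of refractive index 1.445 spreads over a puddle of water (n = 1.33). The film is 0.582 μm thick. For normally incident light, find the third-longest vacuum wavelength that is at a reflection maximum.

Top surface (1.0 → 1.445): reflection off a higher-index medium gives a half-wave phase shift.
Ray reflecting at the bottom interface goes from n = 1.445 toward n = 1.33: no phase shift.
Net: one phase inversion between the two reflected rays.
With one net inversion, constructive interference in reflection requires 2 n t = (m + ½) λ.
λ = 2 n t / (m + ½). The third-longest wavelength is m = 2: λ = 2 × 1.445 × 582 / 2.50 = 673 nm.

673 nm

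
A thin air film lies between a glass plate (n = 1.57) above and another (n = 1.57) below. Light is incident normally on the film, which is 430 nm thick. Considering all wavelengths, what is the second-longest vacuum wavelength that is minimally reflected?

430 nm

At the upper boundary (n = 1.57 to n = 1.0) the reflected ray undergoes no phase shift.
Ray reflecting at the bottom interface goes from n = 1.0 toward n = 1.57: a half-wave phase shift.
The two reflections differ by half a wavelength.
With one net inversion, destructive interference in reflection requires 2 n t = m λ.
λ = 2 n t / m. The second-longest wavelength is m = 2: λ = 2 × 1.0 × 430 / 2.00 = 430 nm.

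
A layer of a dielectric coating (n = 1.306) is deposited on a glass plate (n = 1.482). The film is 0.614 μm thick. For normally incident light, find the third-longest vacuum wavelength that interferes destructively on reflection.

642 nm

Ray reflecting at the top interface goes from n = 1.0 toward n = 1.306: a half-wave phase shift.
Bottom surface (1.306 → 1.482): reflection off a higher-index medium gives a half-wave phase shift.
Net: no relative phase inversion (both shifts match).
With no net inversion, destructive interference in reflection requires 2 n t = (m + ½) λ.
λ = 2 n t / (m + ½). The third-longest wavelength is m = 2: λ = 2 × 1.306 × 614 / 2.50 = 642 nm.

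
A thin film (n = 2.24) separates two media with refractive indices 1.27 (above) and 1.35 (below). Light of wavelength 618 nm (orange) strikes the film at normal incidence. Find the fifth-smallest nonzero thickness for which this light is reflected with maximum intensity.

Top surface (1.27 → 2.24): reflection off a higher-index medium gives a half-wave phase shift.
At the lower boundary (n = 2.24 to n = 1.35) the reflected ray undergoes no phase shift.
Net: one phase inversion between the two reflected rays.
For maximum reflection here: 2 n t = (m + ½) λ.
The fifth-smallest nonzero thickness corresponds to m = 4: t = (m + ½) λ / (2 n) = 4.50 × 618 / (2 × 2.24) = 621 nm.

621 nm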